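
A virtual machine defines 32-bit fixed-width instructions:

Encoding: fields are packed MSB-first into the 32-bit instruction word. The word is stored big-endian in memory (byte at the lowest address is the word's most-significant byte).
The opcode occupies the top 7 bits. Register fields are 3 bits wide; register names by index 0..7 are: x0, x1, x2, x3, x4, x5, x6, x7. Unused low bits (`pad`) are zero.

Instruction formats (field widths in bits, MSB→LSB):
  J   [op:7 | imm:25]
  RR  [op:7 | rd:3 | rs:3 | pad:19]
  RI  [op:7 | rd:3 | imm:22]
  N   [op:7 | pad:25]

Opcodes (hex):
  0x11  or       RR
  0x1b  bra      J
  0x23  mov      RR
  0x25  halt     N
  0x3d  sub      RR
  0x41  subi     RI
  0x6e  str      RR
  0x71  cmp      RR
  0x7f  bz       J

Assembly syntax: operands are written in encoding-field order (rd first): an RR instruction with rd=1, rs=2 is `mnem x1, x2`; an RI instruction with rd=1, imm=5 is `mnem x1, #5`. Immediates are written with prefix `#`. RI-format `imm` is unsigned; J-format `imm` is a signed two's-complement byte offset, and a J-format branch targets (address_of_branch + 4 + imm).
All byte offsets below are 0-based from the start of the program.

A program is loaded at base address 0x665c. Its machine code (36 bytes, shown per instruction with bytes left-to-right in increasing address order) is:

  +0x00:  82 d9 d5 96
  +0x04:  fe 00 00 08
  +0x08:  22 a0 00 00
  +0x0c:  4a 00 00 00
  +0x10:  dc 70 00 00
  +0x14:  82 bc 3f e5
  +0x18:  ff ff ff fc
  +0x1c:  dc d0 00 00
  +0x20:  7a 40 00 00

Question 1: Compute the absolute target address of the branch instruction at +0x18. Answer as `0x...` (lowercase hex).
[18] ff ff ff fc → 0xfffffffc
  opcode bits[31:25]=0x7f: bz/J
  [24:0] imm=33554428 (s25→-4) = #-4
  target = base 0x665c + off 0x18 + 4 + imm -4 = 0x6674

0x6674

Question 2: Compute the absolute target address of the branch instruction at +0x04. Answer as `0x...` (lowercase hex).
+0x04: fe 00 00 08 ⇒ word 0xfe000008 (big)
  opcode bits[31:25]=0x7f: bz/J
  imm: (w>>0)&0x1ffffff=0x8 → #8
  target = base 0x665c + off 0x04 + 4 + imm 8 = 0x666c

0x666c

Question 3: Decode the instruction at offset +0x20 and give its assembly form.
off 0x20: read 7a 40 00 00 as big → 0x7a400000
  op=0x7a400000>>25=0x3d ⇒ sub (RR)
  [24:22] rd=1 = x1
  [21:19] rs=0 = x0

sub x1, x0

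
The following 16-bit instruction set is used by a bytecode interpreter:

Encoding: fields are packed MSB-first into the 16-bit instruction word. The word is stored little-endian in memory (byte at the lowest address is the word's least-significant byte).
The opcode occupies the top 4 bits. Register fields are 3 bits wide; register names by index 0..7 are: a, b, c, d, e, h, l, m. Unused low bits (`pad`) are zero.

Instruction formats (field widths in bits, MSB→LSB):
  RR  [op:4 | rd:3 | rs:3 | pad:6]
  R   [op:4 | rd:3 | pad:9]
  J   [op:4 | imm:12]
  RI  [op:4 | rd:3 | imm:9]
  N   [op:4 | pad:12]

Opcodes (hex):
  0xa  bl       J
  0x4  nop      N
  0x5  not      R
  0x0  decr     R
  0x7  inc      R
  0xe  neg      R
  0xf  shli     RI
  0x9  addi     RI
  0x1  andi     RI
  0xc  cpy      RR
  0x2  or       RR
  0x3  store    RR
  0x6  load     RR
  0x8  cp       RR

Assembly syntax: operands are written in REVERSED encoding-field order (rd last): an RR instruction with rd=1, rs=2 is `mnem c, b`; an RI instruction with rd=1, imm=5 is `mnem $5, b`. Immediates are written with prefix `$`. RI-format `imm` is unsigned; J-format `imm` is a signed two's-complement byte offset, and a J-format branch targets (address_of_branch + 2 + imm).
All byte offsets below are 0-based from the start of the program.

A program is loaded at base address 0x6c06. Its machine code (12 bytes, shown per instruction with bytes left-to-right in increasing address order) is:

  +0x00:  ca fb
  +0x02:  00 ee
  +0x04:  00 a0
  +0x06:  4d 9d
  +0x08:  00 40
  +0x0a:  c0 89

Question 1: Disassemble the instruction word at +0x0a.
off 0x0a: read c0 89 as little → 0x89c0
  op=0x89c0>>12=0x8 ⇒ cp (RR)
  rd: (w>>9)&0x7=0x4 → e
  rs: (w>>6)&0x7=0x7 → m

cp m, e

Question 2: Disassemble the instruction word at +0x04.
bl $0

+0x04: 00 a0 ⇒ word 0xa000 (little)
  op=0xa000>>12=0xa ⇒ bl (J)
  [11:0] imm=0 = $0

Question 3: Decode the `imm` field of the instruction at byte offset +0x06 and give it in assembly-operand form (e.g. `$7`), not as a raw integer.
off 0x06: read 4d 9d as little → 0x9d4d
  opcode bits[15:12]=0x9: addi/RI
  [11:9] rd=6 = l
  [8:0] imm=333 = $333

$333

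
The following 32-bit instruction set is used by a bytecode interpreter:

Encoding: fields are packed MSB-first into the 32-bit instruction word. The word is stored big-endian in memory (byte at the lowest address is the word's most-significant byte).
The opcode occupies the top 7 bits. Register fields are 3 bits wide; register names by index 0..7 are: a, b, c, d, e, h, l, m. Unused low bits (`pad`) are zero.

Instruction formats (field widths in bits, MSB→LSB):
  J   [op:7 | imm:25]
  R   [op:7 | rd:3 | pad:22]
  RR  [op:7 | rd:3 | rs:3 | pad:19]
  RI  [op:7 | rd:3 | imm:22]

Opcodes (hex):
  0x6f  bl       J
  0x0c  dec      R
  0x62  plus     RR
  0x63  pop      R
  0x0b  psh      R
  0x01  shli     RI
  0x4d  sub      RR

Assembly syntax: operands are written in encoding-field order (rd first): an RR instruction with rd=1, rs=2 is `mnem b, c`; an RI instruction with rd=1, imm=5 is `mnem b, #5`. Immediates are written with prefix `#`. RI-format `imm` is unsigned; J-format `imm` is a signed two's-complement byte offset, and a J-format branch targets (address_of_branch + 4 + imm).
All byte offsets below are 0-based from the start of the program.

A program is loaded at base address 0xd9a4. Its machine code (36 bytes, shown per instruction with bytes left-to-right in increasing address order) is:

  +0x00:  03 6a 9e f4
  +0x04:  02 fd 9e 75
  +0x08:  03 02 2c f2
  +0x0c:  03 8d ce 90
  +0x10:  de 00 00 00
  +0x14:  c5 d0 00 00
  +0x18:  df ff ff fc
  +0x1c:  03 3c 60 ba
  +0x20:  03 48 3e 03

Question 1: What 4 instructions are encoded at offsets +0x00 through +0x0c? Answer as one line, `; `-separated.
shli h, #2793204; shli d, #4038261; shli e, #142578; shli l, #904848

[00] 03 6a 9e f4 → 0x036a9ef4
  top 7b → 0x1 → shli [RI]
  rd@[24:22]=0x5 ⇒ h
  imm@[21:0]=0x2a9ef4 ⇒ #2793204
[04] 02 fd 9e 75 → 0x02fd9e75
  top 7b → 0x1 → shli [RI]
  rd@[24:22]=0x3 ⇒ d
  imm@[21:0]=0x3d9e75 ⇒ #4038261
[08] 03 02 2c f2 → 0x03022cf2
  top 7b → 0x1 → shli [RI]
  rd@[24:22]=0x4 ⇒ e
  imm@[21:0]=0x22cf2 ⇒ #142578
[0c] 03 8d ce 90 → 0x038dce90
  top 7b → 0x1 → shli [RI]
  rd@[24:22]=0x6 ⇒ l
  imm@[21:0]=0xdce90 ⇒ #904848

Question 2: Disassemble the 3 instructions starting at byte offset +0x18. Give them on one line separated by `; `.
+0x18: df ff ff fc ⇒ word 0xdffffffc (big)
  opcode bits[31:25]=0x6f: bl/J
  imm: (w>>0)&0x1ffffff=0x1fffffc (s25→-4) → #-4
+0x1c: 03 3c 60 ba ⇒ word 0x033c60ba (big)
  opcode bits[31:25]=0x1: shli/RI
  rd: (w>>22)&0x7=0x4 → e
  imm: (w>>0)&0x3fffff=0x3c60ba → #3956922
+0x20: 03 48 3e 03 ⇒ word 0x03483e03 (big)
  opcode bits[31:25]=0x1: shli/RI
  rd: (w>>22)&0x7=0x5 → h
  imm: (w>>0)&0x3fffff=0x83e03 → #540163

bl #-4; shli e, #3956922; shli h, #540163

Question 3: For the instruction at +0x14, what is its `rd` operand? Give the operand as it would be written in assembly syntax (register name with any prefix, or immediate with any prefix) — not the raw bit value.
@+14  big-endian(c5 d0 00 00) = 0xc5d00000
  opcode bits[31:25]=0x62: plus/RR
  rd@[24:22]=0x7 ⇒ m
  rs@[21:19]=0x2 ⇒ c

m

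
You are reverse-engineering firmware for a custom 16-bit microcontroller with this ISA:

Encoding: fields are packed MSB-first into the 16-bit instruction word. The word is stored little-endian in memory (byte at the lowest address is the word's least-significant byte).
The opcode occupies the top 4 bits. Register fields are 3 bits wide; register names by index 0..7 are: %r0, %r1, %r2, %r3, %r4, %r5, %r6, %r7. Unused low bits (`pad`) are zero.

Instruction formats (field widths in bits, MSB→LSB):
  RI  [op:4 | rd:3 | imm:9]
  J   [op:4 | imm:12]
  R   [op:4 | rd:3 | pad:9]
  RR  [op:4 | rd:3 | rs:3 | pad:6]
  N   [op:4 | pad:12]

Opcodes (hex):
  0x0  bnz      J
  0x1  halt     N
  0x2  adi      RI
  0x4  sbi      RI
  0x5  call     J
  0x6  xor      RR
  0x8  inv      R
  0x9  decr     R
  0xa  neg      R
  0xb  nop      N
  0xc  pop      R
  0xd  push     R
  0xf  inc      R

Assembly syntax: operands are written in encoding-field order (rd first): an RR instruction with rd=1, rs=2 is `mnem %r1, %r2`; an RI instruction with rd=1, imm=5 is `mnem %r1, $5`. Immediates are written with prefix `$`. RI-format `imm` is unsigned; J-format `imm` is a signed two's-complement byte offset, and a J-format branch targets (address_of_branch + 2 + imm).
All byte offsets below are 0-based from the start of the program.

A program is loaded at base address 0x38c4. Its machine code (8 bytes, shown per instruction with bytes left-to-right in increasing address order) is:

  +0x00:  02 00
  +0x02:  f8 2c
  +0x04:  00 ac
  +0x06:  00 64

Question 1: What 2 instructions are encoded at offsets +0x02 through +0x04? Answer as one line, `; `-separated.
adi %r6, $248; neg %r6

off 0x02: read f8 2c as little → 0x2cf8
  opcode bits[15:12]=0x2: adi/RI
  rd@[11:9]=0x6 ⇒ %r6
  imm@[8:0]=0xf8 ⇒ $248
off 0x04: read 00 ac as little → 0xac00
  opcode bits[15:12]=0xa: neg/R
  rd@[11:9]=0x6 ⇒ %r6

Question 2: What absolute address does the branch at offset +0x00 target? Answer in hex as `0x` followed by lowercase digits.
0x38c8

+0x00: 02 00 ⇒ word 0x0002 (little)
  op=0x0002>>12=0x0 ⇒ bnz (J)
  imm: (w>>0)&0xfff=0x2 → $2
  target = base 0x38c4 + off 0x00 + 2 + imm 2 = 0x38c8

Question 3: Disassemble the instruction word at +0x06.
[06] 00 64 → 0x6400
  op=0x6400>>12=0x6 ⇒ xor (RR)
  rd: (w>>9)&0x7=0x2 → %r2
  rs: (w>>6)&0x7=0x0 → %r0

xor %r2, %r0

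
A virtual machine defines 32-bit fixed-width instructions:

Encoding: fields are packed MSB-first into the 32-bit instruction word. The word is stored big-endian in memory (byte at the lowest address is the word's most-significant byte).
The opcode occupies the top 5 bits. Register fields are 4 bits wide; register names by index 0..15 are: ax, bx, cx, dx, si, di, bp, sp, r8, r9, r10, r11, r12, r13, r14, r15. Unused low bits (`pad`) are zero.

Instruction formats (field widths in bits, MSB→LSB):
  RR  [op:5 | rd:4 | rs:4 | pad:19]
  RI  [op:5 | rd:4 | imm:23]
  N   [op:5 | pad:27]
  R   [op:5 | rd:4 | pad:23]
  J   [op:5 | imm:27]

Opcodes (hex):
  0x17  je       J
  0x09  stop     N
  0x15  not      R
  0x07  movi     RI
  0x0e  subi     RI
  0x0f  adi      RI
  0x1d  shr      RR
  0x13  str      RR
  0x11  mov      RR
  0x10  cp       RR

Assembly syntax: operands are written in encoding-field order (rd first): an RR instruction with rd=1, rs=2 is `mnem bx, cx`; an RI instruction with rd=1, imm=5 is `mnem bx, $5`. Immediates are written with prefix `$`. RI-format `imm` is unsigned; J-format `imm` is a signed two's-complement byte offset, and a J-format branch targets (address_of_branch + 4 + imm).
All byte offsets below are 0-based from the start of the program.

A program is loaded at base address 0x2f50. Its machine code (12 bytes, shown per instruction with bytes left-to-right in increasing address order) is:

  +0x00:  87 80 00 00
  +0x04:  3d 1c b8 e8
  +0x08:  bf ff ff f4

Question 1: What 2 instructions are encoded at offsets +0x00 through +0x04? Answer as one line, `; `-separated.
[00] 87 80 00 00 → 0x87800000
  top 5b → 0x10 → cp [RR]
  rd: (w>>23)&0xf=0xf → r15
  rs: (w>>19)&0xf=0x0 → ax
[04] 3d 1c b8 e8 → 0x3d1cb8e8
  top 5b → 0x7 → movi [RI]
  rd: (w>>23)&0xf=0xa → r10
  imm: (w>>0)&0x7fffff=0x1cb8e8 → $1882344

cp r15, ax; movi r10, $1882344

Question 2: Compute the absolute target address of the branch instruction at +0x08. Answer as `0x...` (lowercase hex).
@+08  big-endian(bf ff ff f4) = 0xbffffff4
  op=0xbffffff4>>27=0x17 ⇒ je (J)
  imm@[26:0]=0x7fffff4 (s27→-12) ⇒ $-12
  target = base 0x2f50 + off 0x08 + 4 + imm -12 = 0x2f50

0x2f50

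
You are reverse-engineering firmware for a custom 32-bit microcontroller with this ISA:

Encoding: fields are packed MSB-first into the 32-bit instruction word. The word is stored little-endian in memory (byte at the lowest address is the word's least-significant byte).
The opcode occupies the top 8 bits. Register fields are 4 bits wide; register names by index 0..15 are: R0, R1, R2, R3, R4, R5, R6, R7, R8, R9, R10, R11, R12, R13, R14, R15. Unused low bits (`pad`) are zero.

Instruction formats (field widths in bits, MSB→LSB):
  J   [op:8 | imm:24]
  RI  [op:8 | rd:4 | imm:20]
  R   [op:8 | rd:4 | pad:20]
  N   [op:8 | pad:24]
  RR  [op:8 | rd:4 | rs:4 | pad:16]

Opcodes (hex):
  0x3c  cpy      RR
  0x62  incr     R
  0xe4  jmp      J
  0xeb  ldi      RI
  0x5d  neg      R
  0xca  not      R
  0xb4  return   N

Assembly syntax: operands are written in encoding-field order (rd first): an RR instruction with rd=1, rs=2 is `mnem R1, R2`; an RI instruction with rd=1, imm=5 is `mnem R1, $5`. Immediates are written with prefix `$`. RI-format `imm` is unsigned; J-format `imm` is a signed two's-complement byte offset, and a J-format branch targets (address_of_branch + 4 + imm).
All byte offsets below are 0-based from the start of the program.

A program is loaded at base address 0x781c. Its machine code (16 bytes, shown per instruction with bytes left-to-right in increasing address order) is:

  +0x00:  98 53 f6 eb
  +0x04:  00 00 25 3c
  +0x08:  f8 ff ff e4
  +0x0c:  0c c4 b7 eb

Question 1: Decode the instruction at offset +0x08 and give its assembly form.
off 0x08: read f8 ff ff e4 as little → 0xe4fffff8
  top 8b → 0xe4 → jmp [J]
  imm@[23:0]=0xfffff8 (s24→-8) ⇒ $-8

jmp $-8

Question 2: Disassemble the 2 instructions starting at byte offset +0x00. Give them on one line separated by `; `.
ldi R15, $414616; cpy R2, R5

off 0x00: read 98 53 f6 eb as little → 0xebf65398
  top 8b → 0xeb → ldi [RI]
  rd: (w>>20)&0xf=0xf → R15
  imm: (w>>0)&0xfffff=0x65398 → $414616
off 0x04: read 00 00 25 3c as little → 0x3c250000
  top 8b → 0x3c → cpy [RR]
  rd: (w>>20)&0xf=0x2 → R2
  rs: (w>>16)&0xf=0x5 → R5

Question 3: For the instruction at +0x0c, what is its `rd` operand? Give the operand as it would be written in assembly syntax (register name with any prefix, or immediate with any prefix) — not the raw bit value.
+0x0c: 0c c4 b7 eb ⇒ word 0xebb7c40c (little)
  op=0xebb7c40c>>24=0xeb ⇒ ldi (RI)
  rd@[23:20]=0xb ⇒ R11
  imm@[19:0]=0x7c40c ⇒ $508940

R11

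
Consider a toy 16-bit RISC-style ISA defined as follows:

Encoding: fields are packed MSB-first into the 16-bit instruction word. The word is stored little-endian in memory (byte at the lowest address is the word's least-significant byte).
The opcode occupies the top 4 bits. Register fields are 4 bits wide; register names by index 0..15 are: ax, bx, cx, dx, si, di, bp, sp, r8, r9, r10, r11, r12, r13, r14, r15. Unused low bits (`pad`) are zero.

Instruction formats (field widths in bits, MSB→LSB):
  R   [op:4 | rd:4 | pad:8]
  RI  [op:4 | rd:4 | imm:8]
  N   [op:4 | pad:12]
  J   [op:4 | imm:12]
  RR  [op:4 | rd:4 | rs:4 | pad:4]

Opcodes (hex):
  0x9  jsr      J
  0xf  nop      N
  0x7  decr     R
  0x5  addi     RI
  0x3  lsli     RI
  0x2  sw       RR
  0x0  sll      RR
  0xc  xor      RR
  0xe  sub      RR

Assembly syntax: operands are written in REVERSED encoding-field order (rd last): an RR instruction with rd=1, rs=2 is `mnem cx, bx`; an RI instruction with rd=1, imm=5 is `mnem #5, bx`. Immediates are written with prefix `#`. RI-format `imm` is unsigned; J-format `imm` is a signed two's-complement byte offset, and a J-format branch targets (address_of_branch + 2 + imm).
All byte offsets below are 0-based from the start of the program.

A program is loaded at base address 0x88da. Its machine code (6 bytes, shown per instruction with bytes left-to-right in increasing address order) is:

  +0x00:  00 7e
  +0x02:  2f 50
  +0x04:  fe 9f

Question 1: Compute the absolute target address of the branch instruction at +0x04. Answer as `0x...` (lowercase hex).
[04] fe 9f → 0x9ffe
  opcode bits[15:12]=0x9: jsr/J
  [11:0] imm=4094 (s12→-2) = #-2
  target = base 0x88da + off 0x04 + 2 + imm -2 = 0x88de

0x88de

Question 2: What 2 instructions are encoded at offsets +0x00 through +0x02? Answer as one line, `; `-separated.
[00] 00 7e → 0x7e00
  op=0x7e00>>12=0x7 ⇒ decr (R)
  [11:8] rd=14 = r14
[02] 2f 50 → 0x502f
  op=0x502f>>12=0x5 ⇒ addi (RI)
  [11:8] rd=0 = ax
  [7:0] imm=47 = #47

decr r14; addi #47, ax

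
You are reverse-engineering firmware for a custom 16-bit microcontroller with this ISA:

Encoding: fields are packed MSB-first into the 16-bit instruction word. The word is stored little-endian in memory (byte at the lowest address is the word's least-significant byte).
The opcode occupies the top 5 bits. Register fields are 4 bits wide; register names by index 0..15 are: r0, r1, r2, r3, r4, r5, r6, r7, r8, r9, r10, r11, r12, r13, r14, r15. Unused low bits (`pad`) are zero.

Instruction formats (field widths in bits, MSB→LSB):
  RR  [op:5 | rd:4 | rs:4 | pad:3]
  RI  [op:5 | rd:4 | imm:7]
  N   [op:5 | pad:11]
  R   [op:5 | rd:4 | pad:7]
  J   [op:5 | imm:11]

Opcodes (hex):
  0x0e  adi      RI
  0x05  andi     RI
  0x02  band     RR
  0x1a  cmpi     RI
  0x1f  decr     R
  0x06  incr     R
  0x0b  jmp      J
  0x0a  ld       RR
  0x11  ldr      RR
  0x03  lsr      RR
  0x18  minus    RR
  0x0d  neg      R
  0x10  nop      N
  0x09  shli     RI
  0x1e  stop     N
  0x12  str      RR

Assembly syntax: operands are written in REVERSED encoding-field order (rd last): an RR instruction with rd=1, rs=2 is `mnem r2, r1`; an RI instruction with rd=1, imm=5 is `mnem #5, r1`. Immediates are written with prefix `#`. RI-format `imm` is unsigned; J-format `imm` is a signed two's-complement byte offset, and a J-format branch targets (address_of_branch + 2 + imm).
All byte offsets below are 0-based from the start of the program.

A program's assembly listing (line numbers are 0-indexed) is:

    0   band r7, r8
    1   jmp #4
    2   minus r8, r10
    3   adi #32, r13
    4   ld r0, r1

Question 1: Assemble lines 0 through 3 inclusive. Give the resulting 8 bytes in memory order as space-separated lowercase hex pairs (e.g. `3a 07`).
0. band fields op=0x2:5|rd=8:4|rs=7:4|pad=0:3 → word 1438h → 38 14
1. jmp fields op=0xb:5|imm=4:11 → word 5804h → 04 58
2. minus fields op=0x18:5|rd=10:4|rs=8:4|pad=0:3 → word c540h → 40 c5
3. adi fields op=0xe:5|rd=13:4|imm=32:7 → word 76a0h → a0 76

38 14 04 58 40 c5 a0 76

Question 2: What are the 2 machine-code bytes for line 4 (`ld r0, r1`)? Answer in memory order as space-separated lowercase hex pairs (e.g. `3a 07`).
L4: ld op=0xa:5|rd=1:4|rs=0:4|pad=0:3 ⇒ 0x5080 ⇒ little 80 50

80 50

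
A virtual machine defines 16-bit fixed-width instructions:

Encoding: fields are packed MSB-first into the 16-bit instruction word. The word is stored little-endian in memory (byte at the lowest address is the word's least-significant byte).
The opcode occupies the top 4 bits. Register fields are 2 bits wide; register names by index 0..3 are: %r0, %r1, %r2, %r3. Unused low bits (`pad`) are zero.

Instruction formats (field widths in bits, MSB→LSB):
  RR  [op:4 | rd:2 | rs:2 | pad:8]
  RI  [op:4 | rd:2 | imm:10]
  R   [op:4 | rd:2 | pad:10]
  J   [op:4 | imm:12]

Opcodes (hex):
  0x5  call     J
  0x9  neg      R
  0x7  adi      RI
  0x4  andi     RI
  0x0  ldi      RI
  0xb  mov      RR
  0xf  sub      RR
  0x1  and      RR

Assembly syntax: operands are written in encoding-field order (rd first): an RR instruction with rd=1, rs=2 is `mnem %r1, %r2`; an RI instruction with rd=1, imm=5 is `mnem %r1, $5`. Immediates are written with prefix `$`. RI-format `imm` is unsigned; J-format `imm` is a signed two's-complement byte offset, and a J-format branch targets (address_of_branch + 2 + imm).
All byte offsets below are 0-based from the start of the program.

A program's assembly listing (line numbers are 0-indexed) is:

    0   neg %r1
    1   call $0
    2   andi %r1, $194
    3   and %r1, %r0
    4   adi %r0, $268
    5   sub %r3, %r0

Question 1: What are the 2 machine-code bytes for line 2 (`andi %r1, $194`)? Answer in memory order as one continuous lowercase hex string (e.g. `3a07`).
c244

L2: andi op=0x4:4|rd=1:2|imm=194:10 ⇒ 0x44c2 ⇒ little c2 44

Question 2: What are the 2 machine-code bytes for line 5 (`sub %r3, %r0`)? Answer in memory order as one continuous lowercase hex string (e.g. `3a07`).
00fc

line 5 (sub): pack op=0xf:4|rd=3:2|rs=0:2|pad=0:8 = 0xfc00; little→ 00 fc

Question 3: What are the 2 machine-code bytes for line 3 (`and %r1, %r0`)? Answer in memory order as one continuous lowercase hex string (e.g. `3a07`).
0014

line 3 (and): pack op=0x1:4|rd=1:2|rs=0:2|pad=0:8 = 0x1400; little→ 00 14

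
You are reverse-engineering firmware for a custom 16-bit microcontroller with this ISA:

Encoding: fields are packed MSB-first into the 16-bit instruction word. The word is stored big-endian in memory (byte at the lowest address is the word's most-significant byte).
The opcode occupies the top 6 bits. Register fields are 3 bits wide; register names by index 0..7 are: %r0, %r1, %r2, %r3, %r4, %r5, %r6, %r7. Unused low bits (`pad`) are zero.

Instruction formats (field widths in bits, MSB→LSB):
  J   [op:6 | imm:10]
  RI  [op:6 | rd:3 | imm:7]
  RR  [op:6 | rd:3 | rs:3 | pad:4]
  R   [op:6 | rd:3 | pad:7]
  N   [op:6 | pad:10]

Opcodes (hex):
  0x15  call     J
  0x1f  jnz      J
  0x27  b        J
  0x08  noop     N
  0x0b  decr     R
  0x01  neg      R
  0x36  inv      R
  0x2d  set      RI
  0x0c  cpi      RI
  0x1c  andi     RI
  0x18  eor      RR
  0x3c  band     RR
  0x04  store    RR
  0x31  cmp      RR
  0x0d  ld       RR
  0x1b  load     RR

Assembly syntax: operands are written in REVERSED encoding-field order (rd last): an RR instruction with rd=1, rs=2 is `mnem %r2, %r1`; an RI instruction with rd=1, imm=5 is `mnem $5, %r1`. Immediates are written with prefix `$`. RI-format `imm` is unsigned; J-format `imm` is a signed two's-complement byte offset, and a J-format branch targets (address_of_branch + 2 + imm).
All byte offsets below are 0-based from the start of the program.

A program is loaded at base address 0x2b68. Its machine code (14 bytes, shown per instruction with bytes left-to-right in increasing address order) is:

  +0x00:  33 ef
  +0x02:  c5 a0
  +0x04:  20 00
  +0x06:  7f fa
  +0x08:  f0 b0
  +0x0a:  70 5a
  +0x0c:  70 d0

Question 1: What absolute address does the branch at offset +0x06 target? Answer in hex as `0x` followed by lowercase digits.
0x2b6a

off 0x06: read 7f fa as big → 0x7ffa
  op=0x7ffa>>10=0x1f ⇒ jnz (J)
  imm: (w>>0)&0x3ff=0x3fa (s10→-6) → $-6
  target = base 0x2b68 + off 0x06 + 2 + imm -6 = 0x2b6a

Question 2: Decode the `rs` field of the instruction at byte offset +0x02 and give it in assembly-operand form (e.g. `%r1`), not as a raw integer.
[02] c5 a0 → 0xc5a0
  opcode bits[15:10]=0x31: cmp/RR
  rd: (w>>7)&0x7=0x3 → %r3
  rs: (w>>4)&0x7=0x2 → %r2

%r2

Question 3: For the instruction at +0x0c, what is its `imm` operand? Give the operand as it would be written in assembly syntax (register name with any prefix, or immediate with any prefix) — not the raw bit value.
[0c] 70 d0 → 0x70d0
  top 6b → 0x1c → andi [RI]
  [9:7] rd=1 = %r1
  [6:0] imm=80 = $80

$80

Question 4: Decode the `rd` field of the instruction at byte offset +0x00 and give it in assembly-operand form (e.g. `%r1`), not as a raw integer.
%r7

[00] 33 ef → 0x33ef
  opcode bits[15:10]=0xc: cpi/RI
  [9:7] rd=7 = %r7
  [6:0] imm=111 = $111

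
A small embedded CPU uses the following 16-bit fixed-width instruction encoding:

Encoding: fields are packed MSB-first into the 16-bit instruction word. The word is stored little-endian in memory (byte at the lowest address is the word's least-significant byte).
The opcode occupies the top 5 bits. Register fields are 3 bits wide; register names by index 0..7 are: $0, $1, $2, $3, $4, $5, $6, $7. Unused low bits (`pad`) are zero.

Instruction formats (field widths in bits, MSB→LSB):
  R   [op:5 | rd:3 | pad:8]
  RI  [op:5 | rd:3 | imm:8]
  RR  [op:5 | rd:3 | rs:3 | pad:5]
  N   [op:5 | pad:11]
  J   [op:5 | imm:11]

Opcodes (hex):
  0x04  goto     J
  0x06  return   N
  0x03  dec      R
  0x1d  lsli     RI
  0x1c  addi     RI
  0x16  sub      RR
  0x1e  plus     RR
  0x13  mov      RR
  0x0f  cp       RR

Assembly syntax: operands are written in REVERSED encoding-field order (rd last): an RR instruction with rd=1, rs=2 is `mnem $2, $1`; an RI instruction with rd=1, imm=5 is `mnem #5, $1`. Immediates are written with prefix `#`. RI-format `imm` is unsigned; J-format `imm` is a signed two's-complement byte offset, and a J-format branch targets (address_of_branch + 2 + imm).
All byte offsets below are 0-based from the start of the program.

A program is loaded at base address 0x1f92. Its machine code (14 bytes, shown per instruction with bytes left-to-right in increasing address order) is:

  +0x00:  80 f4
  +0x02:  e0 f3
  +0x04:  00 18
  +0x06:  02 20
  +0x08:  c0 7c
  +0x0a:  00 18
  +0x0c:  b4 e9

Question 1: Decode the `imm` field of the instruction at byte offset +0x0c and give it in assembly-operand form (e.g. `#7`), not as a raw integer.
#180

off 0x0c: read b4 e9 as little → 0xe9b4
  top 5b → 0x1d → lsli [RI]
  rd: (w>>8)&0x7=0x1 → $1
  imm: (w>>0)&0xff=0xb4 → #180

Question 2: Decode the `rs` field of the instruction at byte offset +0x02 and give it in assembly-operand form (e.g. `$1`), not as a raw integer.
off 0x02: read e0 f3 as little → 0xf3e0
  top 5b → 0x1e → plus [RR]
  [10:8] rd=3 = $3
  [7:5] rs=7 = $7

$7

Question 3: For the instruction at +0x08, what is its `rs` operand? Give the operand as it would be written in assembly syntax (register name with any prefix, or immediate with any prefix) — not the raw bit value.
[08] c0 7c → 0x7cc0
  op=0x7cc0>>11=0xf ⇒ cp (RR)
  rd: (w>>8)&0x7=0x4 → $4
  rs: (w>>5)&0x7=0x6 → $6

$6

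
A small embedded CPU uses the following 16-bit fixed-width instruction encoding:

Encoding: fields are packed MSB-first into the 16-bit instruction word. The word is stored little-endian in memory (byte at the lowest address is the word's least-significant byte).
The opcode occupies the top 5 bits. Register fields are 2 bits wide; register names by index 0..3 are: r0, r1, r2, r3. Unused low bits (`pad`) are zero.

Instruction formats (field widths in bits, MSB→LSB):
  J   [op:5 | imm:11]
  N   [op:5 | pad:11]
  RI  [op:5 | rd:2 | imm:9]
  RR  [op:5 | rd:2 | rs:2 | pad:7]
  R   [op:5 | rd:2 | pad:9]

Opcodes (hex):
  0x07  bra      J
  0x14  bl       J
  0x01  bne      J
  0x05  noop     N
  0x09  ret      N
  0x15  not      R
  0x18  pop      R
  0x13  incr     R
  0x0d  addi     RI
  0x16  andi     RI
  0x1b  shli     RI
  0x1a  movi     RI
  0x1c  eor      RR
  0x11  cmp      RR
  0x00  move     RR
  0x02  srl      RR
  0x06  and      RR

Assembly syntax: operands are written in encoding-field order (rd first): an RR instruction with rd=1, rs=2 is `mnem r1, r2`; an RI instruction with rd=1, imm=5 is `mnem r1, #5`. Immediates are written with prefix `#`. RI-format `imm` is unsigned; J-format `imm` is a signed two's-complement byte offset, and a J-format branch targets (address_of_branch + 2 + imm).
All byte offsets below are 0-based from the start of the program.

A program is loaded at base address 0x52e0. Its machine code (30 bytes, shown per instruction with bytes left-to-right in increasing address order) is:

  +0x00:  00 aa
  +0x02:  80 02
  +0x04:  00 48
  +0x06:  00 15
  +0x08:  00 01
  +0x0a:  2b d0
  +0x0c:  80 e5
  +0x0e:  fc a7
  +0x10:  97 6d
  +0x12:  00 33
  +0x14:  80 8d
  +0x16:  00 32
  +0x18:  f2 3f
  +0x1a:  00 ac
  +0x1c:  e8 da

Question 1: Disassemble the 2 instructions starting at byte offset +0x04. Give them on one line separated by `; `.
ret; srl r2, r2

@+04  little-endian(00 48) = 0x4800
  op=0x4800>>11=0x9 ⇒ ret (N)
@+06  little-endian(00 15) = 0x1500
  op=0x1500>>11=0x2 ⇒ srl (RR)
  rd@[10:9]=0x2 ⇒ r2
  rs@[8:7]=0x2 ⇒ r2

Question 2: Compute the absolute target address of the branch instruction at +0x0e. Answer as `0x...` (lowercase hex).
0x52ec

[0e] fc a7 → 0xa7fc
  opcode bits[15:11]=0x14: bl/J
  [10:0] imm=2044 (s11→-4) = #-4
  target = base 0x52e0 + off 0x0e + 2 + imm -4 = 0x52ec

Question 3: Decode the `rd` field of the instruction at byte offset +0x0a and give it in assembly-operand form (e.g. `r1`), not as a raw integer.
off 0x0a: read 2b d0 as little → 0xd02b
  top 5b → 0x1a → movi [RI]
  rd@[10:9]=0x0 ⇒ r0
  imm@[8:0]=0x2b ⇒ #43

r0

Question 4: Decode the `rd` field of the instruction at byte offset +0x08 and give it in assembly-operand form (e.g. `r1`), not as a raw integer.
+0x08: 00 01 ⇒ word 0x0100 (little)
  opcode bits[15:11]=0x0: move/RR
  rd@[10:9]=0x0 ⇒ r0
  rs@[8:7]=0x2 ⇒ r2

r0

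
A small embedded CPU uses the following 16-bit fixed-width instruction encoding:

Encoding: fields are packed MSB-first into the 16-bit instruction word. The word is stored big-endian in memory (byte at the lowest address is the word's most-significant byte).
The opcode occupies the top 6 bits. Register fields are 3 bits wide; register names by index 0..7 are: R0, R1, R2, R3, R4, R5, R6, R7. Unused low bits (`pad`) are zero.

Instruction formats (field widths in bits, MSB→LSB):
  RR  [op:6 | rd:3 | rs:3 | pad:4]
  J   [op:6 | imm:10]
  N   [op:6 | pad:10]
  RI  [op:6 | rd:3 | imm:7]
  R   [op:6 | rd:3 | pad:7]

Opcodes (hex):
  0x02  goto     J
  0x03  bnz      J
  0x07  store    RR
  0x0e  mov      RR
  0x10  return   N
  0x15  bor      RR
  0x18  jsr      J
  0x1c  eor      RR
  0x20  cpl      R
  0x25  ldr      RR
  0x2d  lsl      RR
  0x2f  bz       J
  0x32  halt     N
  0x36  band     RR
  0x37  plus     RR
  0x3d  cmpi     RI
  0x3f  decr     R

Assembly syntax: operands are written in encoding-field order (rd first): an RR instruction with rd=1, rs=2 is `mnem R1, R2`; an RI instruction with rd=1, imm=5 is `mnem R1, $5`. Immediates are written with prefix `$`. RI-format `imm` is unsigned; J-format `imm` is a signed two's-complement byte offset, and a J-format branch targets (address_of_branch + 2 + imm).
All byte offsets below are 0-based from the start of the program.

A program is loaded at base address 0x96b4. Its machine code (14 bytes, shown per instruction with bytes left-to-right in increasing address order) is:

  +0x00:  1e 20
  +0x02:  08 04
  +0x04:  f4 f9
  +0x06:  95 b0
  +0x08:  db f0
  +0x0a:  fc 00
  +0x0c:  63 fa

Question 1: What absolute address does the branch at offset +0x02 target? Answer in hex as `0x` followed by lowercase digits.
off 0x02: read 08 04 as big → 0x0804
  op=0x0804>>10=0x2 ⇒ goto (J)
  imm@[9:0]=0x4 ⇒ $4
  target = base 0x96b4 + off 0x02 + 2 + imm 4 = 0x96bc

0x96bc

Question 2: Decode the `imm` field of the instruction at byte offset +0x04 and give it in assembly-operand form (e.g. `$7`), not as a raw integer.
@+04  big-endian(f4 f9) = 0xf4f9
  opcode bits[15:10]=0x3d: cmpi/RI
  rd@[9:7]=0x1 ⇒ R1
  imm@[6:0]=0x79 ⇒ $121

$121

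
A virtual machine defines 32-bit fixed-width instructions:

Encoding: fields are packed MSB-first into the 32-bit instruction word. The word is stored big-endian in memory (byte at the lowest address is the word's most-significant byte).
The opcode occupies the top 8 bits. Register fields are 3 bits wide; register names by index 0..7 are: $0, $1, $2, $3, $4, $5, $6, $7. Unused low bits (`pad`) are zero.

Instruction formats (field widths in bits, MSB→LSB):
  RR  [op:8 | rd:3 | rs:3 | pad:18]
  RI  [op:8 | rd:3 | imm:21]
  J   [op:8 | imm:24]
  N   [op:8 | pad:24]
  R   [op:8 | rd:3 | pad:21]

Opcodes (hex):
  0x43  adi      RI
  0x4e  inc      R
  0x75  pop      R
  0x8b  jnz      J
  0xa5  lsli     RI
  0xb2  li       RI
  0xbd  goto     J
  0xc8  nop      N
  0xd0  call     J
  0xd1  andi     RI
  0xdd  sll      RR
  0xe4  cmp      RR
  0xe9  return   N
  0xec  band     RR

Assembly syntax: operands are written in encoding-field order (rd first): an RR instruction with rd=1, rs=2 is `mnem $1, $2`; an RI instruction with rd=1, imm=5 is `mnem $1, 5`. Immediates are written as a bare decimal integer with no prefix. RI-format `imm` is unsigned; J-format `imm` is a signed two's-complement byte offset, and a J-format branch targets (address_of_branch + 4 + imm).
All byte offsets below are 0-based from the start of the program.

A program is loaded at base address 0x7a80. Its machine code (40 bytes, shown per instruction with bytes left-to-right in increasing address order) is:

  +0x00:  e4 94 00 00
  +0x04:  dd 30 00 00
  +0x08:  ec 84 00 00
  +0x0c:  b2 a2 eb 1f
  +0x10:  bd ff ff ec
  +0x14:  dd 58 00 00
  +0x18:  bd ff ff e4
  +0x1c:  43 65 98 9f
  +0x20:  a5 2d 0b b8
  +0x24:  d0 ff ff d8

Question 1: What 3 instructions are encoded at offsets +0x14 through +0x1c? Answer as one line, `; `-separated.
sll $2, $6; goto -28; adi $3, 366751

+0x14: dd 58 00 00 ⇒ word 0xdd580000 (big)
  opcode bits[31:24]=0xdd: sll/RR
  rd: (w>>21)&0x7=0x2 → $2
  rs: (w>>18)&0x7=0x6 → $6
+0x18: bd ff ff e4 ⇒ word 0xbdffffe4 (big)
  opcode bits[31:24]=0xbd: goto/J
  imm: (w>>0)&0xffffff=0xffffe4 (s24→-28) → -28
+0x1c: 43 65 98 9f ⇒ word 0x4365989f (big)
  opcode bits[31:24]=0x43: adi/RI
  rd: (w>>21)&0x7=0x3 → $3
  imm: (w>>0)&0x1fffff=0x5989f → 366751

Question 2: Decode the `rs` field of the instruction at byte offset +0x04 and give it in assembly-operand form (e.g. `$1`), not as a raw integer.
$4

[04] dd 30 00 00 → 0xdd300000
  top 8b → 0xdd → sll [RR]
  rd: (w>>21)&0x7=0x1 → $1
  rs: (w>>18)&0x7=0x4 → $4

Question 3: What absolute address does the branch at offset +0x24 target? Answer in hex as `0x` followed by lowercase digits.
off 0x24: read d0 ff ff d8 as big → 0xd0ffffd8
  op=0xd0ffffd8>>24=0xd0 ⇒ call (J)
  [23:0] imm=16777176 (s24→-40) = -40
  target = base 0x7a80 + off 0x24 + 4 + imm -40 = 0x7a80

0x7a80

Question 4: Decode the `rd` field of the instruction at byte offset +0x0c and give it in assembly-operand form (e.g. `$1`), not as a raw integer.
@+0c  big-endian(b2 a2 eb 1f) = 0xb2a2eb1f
  opcode bits[31:24]=0xb2: li/RI
  rd@[23:21]=0x5 ⇒ $5
  imm@[20:0]=0x2eb1f ⇒ 191263

$5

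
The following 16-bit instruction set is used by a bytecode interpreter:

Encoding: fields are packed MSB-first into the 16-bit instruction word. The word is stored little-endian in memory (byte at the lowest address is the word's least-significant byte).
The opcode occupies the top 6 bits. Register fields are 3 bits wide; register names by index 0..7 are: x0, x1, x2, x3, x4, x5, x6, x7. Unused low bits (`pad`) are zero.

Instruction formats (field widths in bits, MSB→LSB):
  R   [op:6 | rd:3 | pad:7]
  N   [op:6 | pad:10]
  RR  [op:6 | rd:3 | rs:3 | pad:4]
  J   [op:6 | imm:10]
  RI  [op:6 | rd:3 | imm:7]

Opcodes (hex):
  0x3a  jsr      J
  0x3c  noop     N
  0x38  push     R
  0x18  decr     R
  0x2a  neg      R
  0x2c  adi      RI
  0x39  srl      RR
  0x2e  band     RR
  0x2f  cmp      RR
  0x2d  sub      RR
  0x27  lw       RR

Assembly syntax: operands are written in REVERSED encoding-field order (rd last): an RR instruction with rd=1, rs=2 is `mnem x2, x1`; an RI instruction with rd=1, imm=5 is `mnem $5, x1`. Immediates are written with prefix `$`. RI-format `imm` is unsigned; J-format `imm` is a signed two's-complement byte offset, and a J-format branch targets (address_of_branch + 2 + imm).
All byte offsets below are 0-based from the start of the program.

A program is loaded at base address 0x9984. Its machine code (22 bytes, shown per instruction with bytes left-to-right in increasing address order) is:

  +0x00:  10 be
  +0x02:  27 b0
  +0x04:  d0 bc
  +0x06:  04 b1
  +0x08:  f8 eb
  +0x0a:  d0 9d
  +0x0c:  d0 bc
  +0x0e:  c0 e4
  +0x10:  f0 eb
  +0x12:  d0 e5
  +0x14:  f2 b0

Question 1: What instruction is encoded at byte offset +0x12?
[12] d0 e5 → 0xe5d0
  op=0xe5d0>>10=0x39 ⇒ srl (RR)
  rd: (w>>7)&0x7=0x3 → x3
  rs: (w>>4)&0x7=0x5 → x5

srl x5, x3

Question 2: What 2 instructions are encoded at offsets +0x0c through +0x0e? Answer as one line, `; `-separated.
+0x0c: d0 bc ⇒ word 0xbcd0 (little)
  opcode bits[15:10]=0x2f: cmp/RR
  rd@[9:7]=0x1 ⇒ x1
  rs@[6:4]=0x5 ⇒ x5
+0x0e: c0 e4 ⇒ word 0xe4c0 (little)
  opcode bits[15:10]=0x39: srl/RR
  rd@[9:7]=0x1 ⇒ x1
  rs@[6:4]=0x4 ⇒ x4

cmp x5, x1; srl x4, x1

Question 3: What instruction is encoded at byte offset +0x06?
off 0x06: read 04 b1 as little → 0xb104
  top 6b → 0x2c → adi [RI]
  [9:7] rd=2 = x2
  [6:0] imm=4 = $4

adi $4, x2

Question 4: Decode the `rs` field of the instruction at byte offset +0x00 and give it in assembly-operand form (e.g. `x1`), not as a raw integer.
x1

+0x00: 10 be ⇒ word 0xbe10 (little)
  top 6b → 0x2f → cmp [RR]
  rd@[9:7]=0x4 ⇒ x4
  rs@[6:4]=0x1 ⇒ x1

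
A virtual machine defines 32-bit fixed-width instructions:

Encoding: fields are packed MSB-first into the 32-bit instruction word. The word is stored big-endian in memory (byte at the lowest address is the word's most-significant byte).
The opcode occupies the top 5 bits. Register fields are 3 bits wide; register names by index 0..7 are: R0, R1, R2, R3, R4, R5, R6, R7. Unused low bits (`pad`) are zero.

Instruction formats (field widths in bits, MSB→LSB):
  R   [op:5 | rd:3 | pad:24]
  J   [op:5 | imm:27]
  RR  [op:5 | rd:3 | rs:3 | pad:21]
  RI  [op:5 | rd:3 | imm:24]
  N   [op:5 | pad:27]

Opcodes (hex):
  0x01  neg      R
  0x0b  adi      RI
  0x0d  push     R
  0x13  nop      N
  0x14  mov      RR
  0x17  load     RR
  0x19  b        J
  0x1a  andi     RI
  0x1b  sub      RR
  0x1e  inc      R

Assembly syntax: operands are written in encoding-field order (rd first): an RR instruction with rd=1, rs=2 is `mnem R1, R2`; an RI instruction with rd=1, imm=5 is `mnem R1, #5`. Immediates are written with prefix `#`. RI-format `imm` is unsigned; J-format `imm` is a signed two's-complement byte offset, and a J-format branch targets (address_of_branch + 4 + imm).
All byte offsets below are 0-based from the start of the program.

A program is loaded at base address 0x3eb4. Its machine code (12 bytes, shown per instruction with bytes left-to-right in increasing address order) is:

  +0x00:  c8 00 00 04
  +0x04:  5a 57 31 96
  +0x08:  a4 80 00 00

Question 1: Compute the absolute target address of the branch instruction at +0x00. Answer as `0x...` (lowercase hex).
+0x00: c8 00 00 04 ⇒ word 0xc8000004 (big)
  op=0xc8000004>>27=0x19 ⇒ b (J)
  [26:0] imm=4 = #4
  target = base 0x3eb4 + off 0x00 + 4 + imm 4 = 0x3ebc

0x3ebc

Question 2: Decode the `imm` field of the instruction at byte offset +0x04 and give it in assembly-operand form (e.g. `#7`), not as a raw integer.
[04] 5a 57 31 96 → 0x5a573196
  op=0x5a573196>>27=0xb ⇒ adi (RI)
  rd@[26:24]=0x2 ⇒ R2
  imm@[23:0]=0x573196 ⇒ #5714326

#5714326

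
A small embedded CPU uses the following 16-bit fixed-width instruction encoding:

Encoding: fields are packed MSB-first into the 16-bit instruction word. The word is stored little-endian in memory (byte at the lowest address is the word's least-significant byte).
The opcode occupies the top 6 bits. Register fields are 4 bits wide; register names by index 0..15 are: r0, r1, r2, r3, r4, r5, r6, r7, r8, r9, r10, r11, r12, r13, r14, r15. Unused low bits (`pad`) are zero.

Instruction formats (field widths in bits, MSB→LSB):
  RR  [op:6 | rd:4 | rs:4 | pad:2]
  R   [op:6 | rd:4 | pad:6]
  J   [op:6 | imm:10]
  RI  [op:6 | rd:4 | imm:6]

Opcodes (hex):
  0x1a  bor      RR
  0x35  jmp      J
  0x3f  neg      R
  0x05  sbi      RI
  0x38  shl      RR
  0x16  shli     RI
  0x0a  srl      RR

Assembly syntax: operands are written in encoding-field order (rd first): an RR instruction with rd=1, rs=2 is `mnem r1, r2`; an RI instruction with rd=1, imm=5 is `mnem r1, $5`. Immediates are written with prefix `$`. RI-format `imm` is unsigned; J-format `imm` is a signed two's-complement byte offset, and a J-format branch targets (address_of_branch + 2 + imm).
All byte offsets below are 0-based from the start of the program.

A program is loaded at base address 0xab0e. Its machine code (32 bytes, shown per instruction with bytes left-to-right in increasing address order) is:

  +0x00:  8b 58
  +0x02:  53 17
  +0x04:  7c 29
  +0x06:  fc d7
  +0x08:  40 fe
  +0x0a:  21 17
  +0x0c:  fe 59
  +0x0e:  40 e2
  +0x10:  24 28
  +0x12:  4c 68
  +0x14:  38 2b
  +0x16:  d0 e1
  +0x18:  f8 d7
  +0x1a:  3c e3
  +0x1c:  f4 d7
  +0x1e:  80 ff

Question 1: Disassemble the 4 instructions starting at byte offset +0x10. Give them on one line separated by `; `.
srl r0, r9; bor r1, r3; srl r12, r14; shl r7, r4

off 0x10: read 24 28 as little → 0x2824
  op=0x2824>>10=0xa ⇒ srl (RR)
  rd@[9:6]=0x0 ⇒ r0
  rs@[5:2]=0x9 ⇒ r9
off 0x12: read 4c 68 as little → 0x684c
  op=0x684c>>10=0x1a ⇒ bor (RR)
  rd@[9:6]=0x1 ⇒ r1
  rs@[5:2]=0x3 ⇒ r3
off 0x14: read 38 2b as little → 0x2b38
  op=0x2b38>>10=0xa ⇒ srl (RR)
  rd@[9:6]=0xc ⇒ r12
  rs@[5:2]=0xe ⇒ r14
off 0x16: read d0 e1 as little → 0xe1d0
  op=0xe1d0>>10=0x38 ⇒ shl (RR)
  rd@[9:6]=0x7 ⇒ r7
  rs@[5:2]=0x4 ⇒ r4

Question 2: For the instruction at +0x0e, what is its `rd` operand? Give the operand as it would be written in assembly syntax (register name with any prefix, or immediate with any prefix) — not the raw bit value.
r9

+0x0e: 40 e2 ⇒ word 0xe240 (little)
  top 6b → 0x38 → shl [RR]
  [9:6] rd=9 = r9
  [5:2] rs=0 = r0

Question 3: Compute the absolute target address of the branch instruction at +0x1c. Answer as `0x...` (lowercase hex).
0xab20

@+1c  little-endian(f4 d7) = 0xd7f4
  op=0xd7f4>>10=0x35 ⇒ jmp (J)
  imm@[9:0]=0x3f4 (s10→-12) ⇒ $-12
  target = base 0xab0e + off 0x1c + 2 + imm -12 = 0xab20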